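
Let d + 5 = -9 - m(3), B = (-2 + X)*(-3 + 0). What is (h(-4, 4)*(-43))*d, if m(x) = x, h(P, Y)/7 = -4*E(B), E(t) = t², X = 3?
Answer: -184212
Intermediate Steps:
B = -3 (B = (-2 + 3)*(-3 + 0) = 1*(-3) = -3)
h(P, Y) = -252 (h(P, Y) = 7*(-4*(-3)²) = 7*(-4*9) = 7*(-36) = -252)
d = -17 (d = -5 + (-9 - 1*3) = -5 + (-9 - 3) = -5 - 12 = -17)
(h(-4, 4)*(-43))*d = -252*(-43)*(-17) = 10836*(-17) = -184212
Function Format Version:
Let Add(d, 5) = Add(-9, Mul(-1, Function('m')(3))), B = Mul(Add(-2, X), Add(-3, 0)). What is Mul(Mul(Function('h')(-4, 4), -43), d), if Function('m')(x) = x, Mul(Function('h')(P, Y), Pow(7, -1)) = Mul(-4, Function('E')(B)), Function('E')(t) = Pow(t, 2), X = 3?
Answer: -184212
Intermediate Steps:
B = -3 (B = Mul(Add(-2, 3), Add(-3, 0)) = Mul(1, -3) = -3)
Function('h')(P, Y) = -252 (Function('h')(P, Y) = Mul(7, Mul(-4, Pow(-3, 2))) = Mul(7, Mul(-4, 9)) = Mul(7, -36) = -252)
d = -17 (d = Add(-5, Add(-9, Mul(-1, 3))) = Add(-5, Add(-9, -3)) = Add(-5, -12) = -17)
Mul(Mul(Function('h')(-4, 4), -43), d) = Mul(Mul(-252, -43), -17) = Mul(10836, -17) = -184212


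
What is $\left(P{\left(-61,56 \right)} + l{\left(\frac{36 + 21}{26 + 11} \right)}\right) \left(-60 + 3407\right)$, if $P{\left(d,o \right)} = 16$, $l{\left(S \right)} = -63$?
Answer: $-157309$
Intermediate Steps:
$\left(P{\left(-61,56 \right)} + l{\left(\frac{36 + 21}{26 + 11} \right)}\right) \left(-60 + 3407\right) = \left(16 - 63\right) \left(-60 + 3407\right) = \left(-47\right) 3347 = -157309$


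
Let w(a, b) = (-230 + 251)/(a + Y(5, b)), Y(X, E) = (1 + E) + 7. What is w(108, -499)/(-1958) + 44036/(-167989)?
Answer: -33019685135/125977302946 ≈ -0.26211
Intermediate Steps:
Y(X, E) = 8 + E
w(a, b) = 21/(8 + a + b) (w(a, b) = (-230 + 251)/(a + (8 + b)) = 21/(8 + a + b))
w(108, -499)/(-1958) + 44036/(-167989) = (21/(8 + 108 - 499))/(-1958) + 44036/(-167989) = (21/(-383))*(-1/1958) + 44036*(-1/167989) = (21*(-1/383))*(-1/1958) - 44036/167989 = -21/383*(-1/1958) - 44036/167989 = 21/749914 - 44036/167989 = -33019685135/125977302946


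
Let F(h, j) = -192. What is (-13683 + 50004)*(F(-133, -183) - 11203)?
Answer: -413877795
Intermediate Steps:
(-13683 + 50004)*(F(-133, -183) - 11203) = (-13683 + 50004)*(-192 - 11203) = 36321*(-11395) = -413877795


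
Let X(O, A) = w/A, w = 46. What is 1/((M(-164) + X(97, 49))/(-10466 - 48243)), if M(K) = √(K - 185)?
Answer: -132330086/840065 + 140960309*I*√349/840065 ≈ -157.52 + 3134.7*I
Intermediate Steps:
X(O, A) = 46/A
M(K) = √(-185 + K)
1/((M(-164) + X(97, 49))/(-10466 - 48243)) = 1/((√(-185 - 164) + 46/49)/(-10466 - 48243)) = 1/((√(-349) + 46*(1/49))/(-58709)) = 1/((I*√349 + 46/49)*(-1/58709)) = 1/((46/49 + I*√349)*(-1/58709)) = 1/(-46/2876741 - I*√349/58709)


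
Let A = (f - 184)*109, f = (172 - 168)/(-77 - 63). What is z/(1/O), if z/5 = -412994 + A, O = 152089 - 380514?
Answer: 3462205517075/7 ≈ 4.9460e+11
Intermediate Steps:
f = -1/35 (f = 4/(-140) = 4*(-1/140) = -1/35 ≈ -0.028571)
A = -702069/35 (A = (-1/35 - 184)*109 = -6441/35*109 = -702069/35 ≈ -20059.)
O = -228425
z = -15156859/7 (z = 5*(-412994 - 702069/35) = 5*(-15156859/35) = -15156859/7 ≈ -2.1653e+6)
z/(1/O) = -15156859/(7*(1/(-228425))) = -15156859/(7*(-1/228425)) = -15156859/7*(-228425) = 3462205517075/7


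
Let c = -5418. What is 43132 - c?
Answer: 48550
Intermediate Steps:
43132 - c = 43132 - 1*(-5418) = 43132 + 5418 = 48550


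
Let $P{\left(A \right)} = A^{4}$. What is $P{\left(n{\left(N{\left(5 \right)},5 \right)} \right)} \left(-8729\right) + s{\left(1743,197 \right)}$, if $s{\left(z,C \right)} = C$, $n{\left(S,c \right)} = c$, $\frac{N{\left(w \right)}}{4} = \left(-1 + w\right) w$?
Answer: $-5455428$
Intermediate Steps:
$N{\left(w \right)} = 4 w \left(-1 + w\right)$ ($N{\left(w \right)} = 4 \left(-1 + w\right) w = 4 w \left(-1 + w\right)$)
$P{\left(n{\left(N{\left(5 \right)},5 \right)} \right)} \left(-8729\right) + s{\left(1743,197 \right)} = 5^{4} \left(-8729\right) + 197 = 625 \left(-8729\right) + 197 = -5455625 + 197 = -5455428$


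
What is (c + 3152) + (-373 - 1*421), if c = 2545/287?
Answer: 679291/287 ≈ 2366.9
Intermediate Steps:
c = 2545/287 (c = 2545*(1/287) = 2545/287 ≈ 8.8676)
(c + 3152) + (-373 - 1*421) = (2545/287 + 3152) + (-373 - 1*421) = 907169/287 + (-373 - 421) = 907169/287 - 794 = 679291/287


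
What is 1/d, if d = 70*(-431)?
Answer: -1/30170 ≈ -3.3146e-5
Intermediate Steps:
d = -30170
1/d = 1/(-30170) = -1/30170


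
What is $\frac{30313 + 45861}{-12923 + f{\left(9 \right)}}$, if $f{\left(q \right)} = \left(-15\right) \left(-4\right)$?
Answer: $- \frac{76174}{12863} \approx -5.9219$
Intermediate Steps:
$f{\left(q \right)} = 60$
$\frac{30313 + 45861}{-12923 + f{\left(9 \right)}} = \frac{30313 + 45861}{-12923 + 60} = \frac{76174}{-12863} = 76174 \left(- \frac{1}{12863}\right) = - \frac{76174}{12863}$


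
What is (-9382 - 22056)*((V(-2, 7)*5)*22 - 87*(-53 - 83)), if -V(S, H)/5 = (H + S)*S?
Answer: -544883416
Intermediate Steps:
V(S, H) = -5*S*(H + S) (V(S, H) = -5*(H + S)*S = -5*S*(H + S))
(-9382 - 22056)*((V(-2, 7)*5)*22 - 87*(-53 - 83)) = (-9382 - 22056)*((-5*(-2)*(7 - 2)*5)*22 - 87*(-53 - 83)) = -31438*((-5*(-2)*5*5)*22 - 87*(-136)) = -31438*((50*5)*22 + 11832) = -31438*(250*22 + 11832) = -31438*(5500 + 11832) = -31438*17332 = -544883416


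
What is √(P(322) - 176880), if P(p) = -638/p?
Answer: I*√4584957839/161 ≈ 420.57*I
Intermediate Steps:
√(P(322) - 176880) = √(-638/322 - 176880) = √(-638*1/322 - 176880) = √(-319/161 - 176880) = √(-28477999/161) = I*√4584957839/161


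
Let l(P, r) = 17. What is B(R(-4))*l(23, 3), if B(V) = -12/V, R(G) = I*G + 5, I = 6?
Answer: 204/19 ≈ 10.737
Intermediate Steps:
R(G) = 5 + 6*G (R(G) = 6*G + 5 = 5 + 6*G)
B(R(-4))*l(23, 3) = -12/(5 + 6*(-4))*17 = -12/(5 - 24)*17 = -12/(-19)*17 = -12*(-1/19)*17 = (12/19)*17 = 204/19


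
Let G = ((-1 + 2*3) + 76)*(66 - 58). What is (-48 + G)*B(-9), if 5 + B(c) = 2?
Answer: -1800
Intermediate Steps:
B(c) = -3 (B(c) = -5 + 2 = -3)
G = 648 (G = ((-1 + 6) + 76)*8 = (5 + 76)*8 = 81*8 = 648)
(-48 + G)*B(-9) = (-48 + 648)*(-3) = 600*(-3) = -1800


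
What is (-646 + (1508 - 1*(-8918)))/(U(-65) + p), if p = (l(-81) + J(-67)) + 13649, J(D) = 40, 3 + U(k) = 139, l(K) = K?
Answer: 2445/3436 ≈ 0.71158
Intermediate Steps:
U(k) = 136 (U(k) = -3 + 139 = 136)
p = 13608 (p = (-81 + 40) + 13649 = -41 + 13649 = 13608)
(-646 + (1508 - 1*(-8918)))/(U(-65) + p) = (-646 + (1508 - 1*(-8918)))/(136 + 13608) = (-646 + (1508 + 8918))/13744 = (-646 + 10426)*(1/13744) = 9780*(1/13744) = 2445/3436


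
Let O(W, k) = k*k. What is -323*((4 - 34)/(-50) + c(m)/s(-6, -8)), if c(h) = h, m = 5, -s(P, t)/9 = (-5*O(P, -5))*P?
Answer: -261307/1350 ≈ -193.56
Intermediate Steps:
O(W, k) = k²
s(P, t) = 1125*P (s(P, t) = -9*(-5*(-5)²)*P = -9*(-5*25)*P = -(-1125)*P = 1125*P)
-323*((4 - 34)/(-50) + c(m)/s(-6, -8)) = -323*((4 - 34)/(-50) + 5/((1125*(-6)))) = -323*(-30*(-1/50) + 5/(-6750)) = -323*(⅗ + 5*(-1/6750)) = -323*(⅗ - 1/1350) = -323*809/1350 = -261307/1350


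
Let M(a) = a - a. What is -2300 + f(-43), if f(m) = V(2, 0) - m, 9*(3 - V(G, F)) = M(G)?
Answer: -2254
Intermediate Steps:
M(a) = 0
V(G, F) = 3 (V(G, F) = 3 - ⅑*0 = 3 + 0 = 3)
f(m) = 3 - m
-2300 + f(-43) = -2300 + (3 - 1*(-43)) = -2300 + (3 + 43) = -2300 + 46 = -2254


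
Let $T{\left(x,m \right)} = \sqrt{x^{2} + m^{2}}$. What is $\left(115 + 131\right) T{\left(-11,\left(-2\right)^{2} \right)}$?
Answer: $246 \sqrt{137} \approx 2879.4$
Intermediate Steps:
$T{\left(x,m \right)} = \sqrt{m^{2} + x^{2}}$
$\left(115 + 131\right) T{\left(-11,\left(-2\right)^{2} \right)} = \left(115 + 131\right) \sqrt{\left(\left(-2\right)^{2}\right)^{2} + \left(-11\right)^{2}} = 246 \sqrt{4^{2} + 121} = 246 \sqrt{16 + 121} = 246 \sqrt{137}$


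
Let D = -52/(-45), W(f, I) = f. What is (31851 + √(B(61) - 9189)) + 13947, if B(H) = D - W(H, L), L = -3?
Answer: 45798 + I*√2080990/15 ≈ 45798.0 + 96.171*I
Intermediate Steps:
D = 52/45 (D = -52*(-1/45) = 52/45 ≈ 1.1556)
B(H) = 52/45 - H
(31851 + √(B(61) - 9189)) + 13947 = (31851 + √((52/45 - 1*61) - 9189)) + 13947 = (31851 + √((52/45 - 61) - 9189)) + 13947 = (31851 + √(-2693/45 - 9189)) + 13947 = (31851 + √(-416198/45)) + 13947 = (31851 + I*√2080990/15) + 13947 = 45798 + I*√2080990/15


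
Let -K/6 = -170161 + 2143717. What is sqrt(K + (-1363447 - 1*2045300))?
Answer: I*sqrt(15250083) ≈ 3905.1*I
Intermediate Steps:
K = -11841336 (K = -6*(-170161 + 2143717) = -6*1973556 = -11841336)
sqrt(K + (-1363447 - 1*2045300)) = sqrt(-11841336 + (-1363447 - 1*2045300)) = sqrt(-11841336 + (-1363447 - 2045300)) = sqrt(-11841336 - 3408747) = sqrt(-15250083) = I*sqrt(15250083)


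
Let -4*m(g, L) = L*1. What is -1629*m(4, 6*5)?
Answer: 24435/2 ≈ 12218.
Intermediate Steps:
m(g, L) = -L/4
-1629*m(4, 6*5) = -(-1629)*6*5/4 = -(-1629)*30/4 = -1629*(-15/2) = 24435/2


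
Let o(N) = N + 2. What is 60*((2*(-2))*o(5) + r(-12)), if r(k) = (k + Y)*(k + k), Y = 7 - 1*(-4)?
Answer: -240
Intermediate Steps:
Y = 11 (Y = 7 + 4 = 11)
o(N) = 2 + N
r(k) = 2*k*(11 + k) (r(k) = (k + 11)*(k + k) = (11 + k)*(2*k) = 2*k*(11 + k))
60*((2*(-2))*o(5) + r(-12)) = 60*((2*(-2))*(2 + 5) + 2*(-12)*(11 - 12)) = 60*(-4*7 + 2*(-12)*(-1)) = 60*(-28 + 24) = 60*(-4) = -240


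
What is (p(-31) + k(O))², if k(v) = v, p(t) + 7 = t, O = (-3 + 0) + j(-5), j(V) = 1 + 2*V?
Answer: 2500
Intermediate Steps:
O = -12 (O = (-3 + 0) + (1 + 2*(-5)) = -3 + (1 - 10) = -3 - 9 = -12)
p(t) = -7 + t
(p(-31) + k(O))² = ((-7 - 31) - 12)² = (-38 - 12)² = (-50)² = 2500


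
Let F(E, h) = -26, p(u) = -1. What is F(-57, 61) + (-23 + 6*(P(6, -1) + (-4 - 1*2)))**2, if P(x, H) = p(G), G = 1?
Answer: 4199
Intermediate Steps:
P(x, H) = -1
F(-57, 61) + (-23 + 6*(P(6, -1) + (-4 - 1*2)))**2 = -26 + (-23 + 6*(-1 + (-4 - 1*2)))**2 = -26 + (-23 + 6*(-1 + (-4 - 2)))**2 = -26 + (-23 + 6*(-1 - 6))**2 = -26 + (-23 + 6*(-7))**2 = -26 + (-23 - 42)**2 = -26 + (-65)**2 = -26 + 4225 = 4199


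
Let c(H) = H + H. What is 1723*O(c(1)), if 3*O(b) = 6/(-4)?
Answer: -1723/2 ≈ -861.50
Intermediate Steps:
c(H) = 2*H
O(b) = -½ (O(b) = (6/(-4))/3 = (6*(-¼))/3 = (⅓)*(-3/2) = -½)
1723*O(c(1)) = 1723*(-½) = -1723/2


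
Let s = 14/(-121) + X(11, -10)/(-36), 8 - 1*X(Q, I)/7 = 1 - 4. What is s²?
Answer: 96452041/18974736 ≈ 5.0832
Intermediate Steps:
X(Q, I) = 77 (X(Q, I) = 56 - 7*(1 - 4) = 56 - 7*(-3) = 56 + 21 = 77)
s = -9821/4356 (s = 14/(-121) + 77/(-36) = 14*(-1/121) + 77*(-1/36) = -14/121 - 77/36 = -9821/4356 ≈ -2.2546)
s² = (-9821/4356)² = 96452041/18974736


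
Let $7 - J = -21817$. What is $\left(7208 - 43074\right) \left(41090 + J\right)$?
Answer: $-2256473524$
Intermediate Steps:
$J = 21824$ ($J = 7 - -21817 = 7 + 21817 = 21824$)
$\left(7208 - 43074\right) \left(41090 + J\right) = \left(7208 - 43074\right) \left(41090 + 21824\right) = \left(-35866\right) 62914 = -2256473524$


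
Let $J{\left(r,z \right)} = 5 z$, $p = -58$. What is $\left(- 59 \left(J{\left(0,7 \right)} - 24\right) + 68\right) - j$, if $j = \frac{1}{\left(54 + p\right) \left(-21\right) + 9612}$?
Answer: $- \frac{5633377}{9696} \approx -581.0$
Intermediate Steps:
$j = \frac{1}{9696}$ ($j = \frac{1}{\left(54 - 58\right) \left(-21\right) + 9612} = \frac{1}{\left(-4\right) \left(-21\right) + 9612} = \frac{1}{84 + 9612} = \frac{1}{9696} \approx 0.00010314$)
$\left(- 59 \left(J{\left(0,7 \right)} - 24\right) + 68\right) - j = \left(- 59 \left(5 \cdot 7 - 24\right) + 68\right) - \frac{1}{9696} = \left(- 59 \left(35 - 24\right) + 68\right) - \frac{1}{9696} = \left(\left(-59\right) 11 + 68\right) - \frac{1}{9696} = \left(-649 + 68\right) - \frac{1}{9696} = -581 - \frac{1}{9696} = - \frac{5633377}{9696}$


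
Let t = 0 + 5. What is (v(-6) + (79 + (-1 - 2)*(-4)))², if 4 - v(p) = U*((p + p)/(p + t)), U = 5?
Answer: 1225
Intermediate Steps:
t = 5
v(p) = 4 - 10*p/(5 + p) (v(p) = 4 - 5*(p + p)/(p + 5) = 4 - 5*(2*p)/(5 + p) = 4 - 5*2*p/(5 + p) = 4 - 10*p/(5 + p))
(v(-6) + (79 + (-1 - 2)*(-4)))² = (2*(10 - 3*(-6))/(5 - 6) + (79 + (-1 - 2)*(-4)))² = (2*(10 + 18)/(-1) + (79 - 3*(-4)))² = (2*(-1)*28 + (79 + 12))² = (-56 + 91)² = 35² = 1225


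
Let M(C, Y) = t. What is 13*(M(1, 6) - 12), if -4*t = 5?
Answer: -689/4 ≈ -172.25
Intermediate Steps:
t = -5/4 (t = -1/4*5 = -5/4 ≈ -1.2500)
M(C, Y) = -5/4
13*(M(1, 6) - 12) = 13*(-5/4 - 12) = 13*(-53/4) = -689/4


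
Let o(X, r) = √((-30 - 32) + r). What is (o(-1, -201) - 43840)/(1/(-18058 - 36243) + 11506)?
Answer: -476111168/124957461 + 54301*I*√263/624787305 ≈ -3.8102 + 0.0014095*I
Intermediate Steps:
o(X, r) = √(-62 + r)
(o(-1, -201) - 43840)/(1/(-18058 - 36243) + 11506) = (√(-62 - 201) - 43840)/(1/(-18058 - 36243) + 11506) = (√(-263) - 43840)/(1/(-54301) + 11506) = (I*√263 - 43840)/(-1/54301 + 11506) = (-43840 + I*√263)/(624787305/54301) = (-43840 + I*√263)*(54301/624787305) = -476111168/124957461 + 54301*I*√263/624787305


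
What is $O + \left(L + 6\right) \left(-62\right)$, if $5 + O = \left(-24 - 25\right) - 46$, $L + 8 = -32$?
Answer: $2008$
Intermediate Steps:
$L = -40$ ($L = -8 - 32 = -40$)
$O = -100$ ($O = -5 - 95 = -100$)
$O + \left(L + 6\right) \left(-62\right) = -100 + \left(-40 + 6\right) \left(-62\right) = -100 - -2108 = -100 + 2108 = 2008$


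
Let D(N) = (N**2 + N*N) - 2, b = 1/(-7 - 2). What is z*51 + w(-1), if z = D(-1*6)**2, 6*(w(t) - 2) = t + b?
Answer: 6747349/27 ≈ 2.4990e+5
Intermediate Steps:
b = -1/9 (b = 1/(-9) = -1/9 ≈ -0.11111)
w(t) = 107/54 + t/6 (w(t) = 2 + (t - 1/9)/6 = 2 + (-1/9 + t)/6 = 2 + (-1/54 + t/6) = 107/54 + t/6)
D(N) = -2 + 2*N**2 (D(N) = (N**2 + N**2) - 2 = 2*N**2 - 2 = -2 + 2*N**2)
z = 4900 (z = (-2 + 2*(-1*6)**2)**2 = (-2 + 2*(-6)**2)**2 = (-2 + 2*36)**2 = (-2 + 72)**2 = 70**2 = 4900)
z*51 + w(-1) = 4900*51 + (107/54 + (1/6)*(-1)) = 249900 + (107/54 - 1/6) = 249900 + 49/27 = 6747349/27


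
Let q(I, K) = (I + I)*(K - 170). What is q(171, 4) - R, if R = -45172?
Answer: -11600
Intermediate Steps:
q(I, K) = 2*I*(-170 + K) (q(I, K) = (2*I)*(-170 + K) = 2*I*(-170 + K))
q(171, 4) - R = 2*171*(-170 + 4) - 1*(-45172) = 2*171*(-166) + 45172 = -56772 + 45172 = -11600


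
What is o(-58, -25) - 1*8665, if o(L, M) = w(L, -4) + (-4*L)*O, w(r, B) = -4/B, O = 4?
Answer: -7736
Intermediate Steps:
o(L, M) = 1 - 16*L (o(L, M) = -4/(-4) - 4*L*4 = -4*(-¼) - 16*L = 1 - 16*L)
o(-58, -25) - 1*8665 = (1 - 16*(-58)) - 1*8665 = (1 + 928) - 8665 = 929 - 8665 = -7736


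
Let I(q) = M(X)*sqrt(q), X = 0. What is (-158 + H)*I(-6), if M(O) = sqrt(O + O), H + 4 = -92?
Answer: 0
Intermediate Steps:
H = -96 (H = -4 - 92 = -96)
M(O) = sqrt(2)*sqrt(O) (M(O) = sqrt(2*O) = sqrt(2)*sqrt(O))
I(q) = 0 (I(q) = (sqrt(2)*sqrt(0))*sqrt(q) = (sqrt(2)*0)*sqrt(q) = 0*sqrt(q) = 0)
(-158 + H)*I(-6) = (-158 - 96)*0 = -254*0 = 0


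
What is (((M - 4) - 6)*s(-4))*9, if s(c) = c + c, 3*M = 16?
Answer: 336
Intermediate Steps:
M = 16/3 (M = (1/3)*16 = 16/3 ≈ 5.3333)
s(c) = 2*c
(((M - 4) - 6)*s(-4))*9 = (((16/3 - 4) - 6)*(2*(-4)))*9 = ((4/3 - 6)*(-8))*9 = -14/3*(-8)*9 = (112/3)*9 = 336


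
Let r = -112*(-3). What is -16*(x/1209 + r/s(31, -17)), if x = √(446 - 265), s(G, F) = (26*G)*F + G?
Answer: 256/651 - 16*√181/1209 ≈ 0.21519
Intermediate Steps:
r = 336
s(G, F) = G + 26*F*G (s(G, F) = 26*F*G + G = G + 26*F*G)
x = √181 ≈ 13.454
-16*(x/1209 + r/s(31, -17)) = -16*(√181/1209 + 336/((31*(1 + 26*(-17))))) = -16*(√181*(1/1209) + 336/((31*(1 - 442)))) = -16*(√181/1209 + 336/((31*(-441)))) = -16*(√181/1209 + 336/(-13671)) = -16*(√181/1209 + 336*(-1/13671)) = -16*(√181/1209 - 16/651) = -16*(-16/651 + √181/1209) = 256/651 - 16*√181/1209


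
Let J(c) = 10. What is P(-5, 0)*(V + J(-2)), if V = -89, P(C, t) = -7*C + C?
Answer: -2370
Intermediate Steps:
P(C, t) = -6*C
P(-5, 0)*(V + J(-2)) = (-6*(-5))*(-89 + 10) = 30*(-79) = -2370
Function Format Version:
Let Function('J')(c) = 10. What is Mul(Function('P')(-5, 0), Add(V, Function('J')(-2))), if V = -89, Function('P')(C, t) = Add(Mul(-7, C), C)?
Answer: -2370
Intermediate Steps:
Function('P')(C, t) = Mul(-6, C)
Mul(Function('P')(-5, 0), Add(V, Function('J')(-2))) = Mul(Mul(-6, -5), Add(-89, 10)) = Mul(30, -79) = -2370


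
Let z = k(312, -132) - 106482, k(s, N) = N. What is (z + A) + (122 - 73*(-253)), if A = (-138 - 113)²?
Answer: -25022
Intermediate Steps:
A = 63001 (A = (-251)² = 63001)
z = -106614 (z = -132 - 106482 = -106614)
(z + A) + (122 - 73*(-253)) = (-106614 + 63001) + (122 - 73*(-253)) = -43613 + (122 + 18469) = -43613 + 18591 = -25022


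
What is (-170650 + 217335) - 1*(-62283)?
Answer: 108968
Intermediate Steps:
(-170650 + 217335) - 1*(-62283) = 46685 + 62283 = 108968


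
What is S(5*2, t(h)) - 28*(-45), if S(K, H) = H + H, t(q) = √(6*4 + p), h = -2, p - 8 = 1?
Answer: 1260 + 2*√33 ≈ 1271.5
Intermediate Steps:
p = 9 (p = 8 + 1 = 9)
t(q) = √33 (t(q) = √(6*4 + 9) = √(24 + 9) = √33)
S(K, H) = 2*H
S(5*2, t(h)) - 28*(-45) = 2*√33 - 28*(-45) = 2*√33 + 1260 = 1260 + 2*√33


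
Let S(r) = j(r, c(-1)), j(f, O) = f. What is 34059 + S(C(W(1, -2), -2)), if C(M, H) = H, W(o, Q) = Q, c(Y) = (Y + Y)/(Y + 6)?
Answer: 34057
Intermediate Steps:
c(Y) = 2*Y/(6 + Y) (c(Y) = (2*Y)/(6 + Y) = 2*Y/(6 + Y))
S(r) = r
34059 + S(C(W(1, -2), -2)) = 34059 - 2 = 34057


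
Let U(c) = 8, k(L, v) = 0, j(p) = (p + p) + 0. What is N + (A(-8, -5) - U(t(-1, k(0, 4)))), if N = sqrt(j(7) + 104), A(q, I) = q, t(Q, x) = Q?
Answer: -16 + sqrt(118) ≈ -5.1372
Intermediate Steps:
j(p) = 2*p (j(p) = 2*p + 0 = 2*p)
N = sqrt(118) (N = sqrt(2*7 + 104) = sqrt(14 + 104) = sqrt(118) ≈ 10.863)
N + (A(-8, -5) - U(t(-1, k(0, 4)))) = sqrt(118) + (-8 - 1*8) = sqrt(118) + (-8 - 8) = sqrt(118) - 16 = -16 + sqrt(118)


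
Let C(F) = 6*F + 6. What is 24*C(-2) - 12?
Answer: -156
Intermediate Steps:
C(F) = 6 + 6*F
24*C(-2) - 12 = 24*(6 + 6*(-2)) - 12 = 24*(6 - 12) - 12 = 24*(-6) - 12 = -144 - 12 = -156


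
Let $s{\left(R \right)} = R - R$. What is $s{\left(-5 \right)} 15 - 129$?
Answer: $-129$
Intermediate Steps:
$s{\left(R \right)} = 0$
$s{\left(-5 \right)} 15 - 129 = 0 \cdot 15 - 129 = 0 - 129 = -129$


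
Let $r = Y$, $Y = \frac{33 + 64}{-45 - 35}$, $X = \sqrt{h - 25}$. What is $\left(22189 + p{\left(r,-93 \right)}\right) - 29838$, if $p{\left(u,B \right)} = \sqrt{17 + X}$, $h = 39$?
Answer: $-7649 + \sqrt{17 + \sqrt{14}} \approx -7644.4$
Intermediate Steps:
$X = \sqrt{14}$ ($X = \sqrt{39 - 25} = \sqrt{14} \approx 3.7417$)
$Y = - \frac{97}{80}$ ($Y = \frac{97}{-80} = 97 \left(- \frac{1}{80}\right) = - \frac{97}{80} \approx -1.2125$)
$r = - \frac{97}{80} \approx -1.2125$
$p{\left(u,B \right)} = \sqrt{17 + \sqrt{14}}$
$\left(22189 + p{\left(r,-93 \right)}\right) - 29838 = \left(22189 + \sqrt{17 + \sqrt{14}}\right) - 29838 = -7649 + \sqrt{17 + \sqrt{14}}$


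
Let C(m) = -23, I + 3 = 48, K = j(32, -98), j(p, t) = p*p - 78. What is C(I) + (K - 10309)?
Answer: -9386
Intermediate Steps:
j(p, t) = -78 + p² (j(p, t) = p² - 78 = -78 + p²)
K = 946 (K = -78 + 32² = -78 + 1024 = 946)
I = 45 (I = -3 + 48 = 45)
C(I) + (K - 10309) = -23 + (946 - 10309) = -23 - 9363 = -9386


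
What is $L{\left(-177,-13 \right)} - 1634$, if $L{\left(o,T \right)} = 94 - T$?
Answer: $-1527$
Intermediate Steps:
$L{\left(-177,-13 \right)} - 1634 = \left(94 - -13\right) - 1634 = \left(94 + 13\right) - 1634 = 107 - 1634 = -1527$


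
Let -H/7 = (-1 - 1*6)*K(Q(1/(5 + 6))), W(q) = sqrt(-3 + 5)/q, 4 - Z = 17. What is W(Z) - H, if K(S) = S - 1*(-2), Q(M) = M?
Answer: -1127/11 - sqrt(2)/13 ≈ -102.56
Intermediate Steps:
Z = -13 (Z = 4 - 1*17 = 4 - 17 = -13)
K(S) = 2 + S (K(S) = S + 2 = 2 + S)
W(q) = sqrt(2)/q
H = 1127/11 (H = -7*(-1 - 1*6)*(2 + 1/(5 + 6)) = -7*(-1 - 6)*(2 + 1/11) = -(-49)*(2 + 1/11) = -(-49)*23/11 = -7*(-161/11) = 1127/11 ≈ 102.45)
W(Z) - H = sqrt(2)/(-13) - 1*1127/11 = sqrt(2)*(-1/13) - 1127/11 = -sqrt(2)/13 - 1127/11 = -1127/11 - sqrt(2)/13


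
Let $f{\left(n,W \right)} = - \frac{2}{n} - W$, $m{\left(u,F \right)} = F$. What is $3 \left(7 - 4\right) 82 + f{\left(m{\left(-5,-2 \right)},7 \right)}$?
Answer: $732$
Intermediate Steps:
$f{\left(n,W \right)} = - W - \frac{2}{n}$
$3 \left(7 - 4\right) 82 + f{\left(m{\left(-5,-2 \right)},7 \right)} = 3 \left(7 - 4\right) 82 - \left(7 + \frac{2}{-2}\right) = 3 \cdot 3 \cdot 82 - 6 = 9 \cdot 82 + \left(-7 + 1\right) = 738 - 6 = 732$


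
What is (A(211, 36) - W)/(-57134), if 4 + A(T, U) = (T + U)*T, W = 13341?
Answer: -19386/28567 ≈ -0.67862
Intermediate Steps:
A(T, U) = -4 + T*(T + U) (A(T, U) = -4 + (T + U)*T = -4 + T*(T + U))
(A(211, 36) - W)/(-57134) = ((-4 + 211² + 211*36) - 1*13341)/(-57134) = ((-4 + 44521 + 7596) - 13341)*(-1/57134) = (52113 - 13341)*(-1/57134) = 38772*(-1/57134) = -19386/28567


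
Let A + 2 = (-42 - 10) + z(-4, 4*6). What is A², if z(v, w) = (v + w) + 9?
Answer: 625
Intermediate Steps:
z(v, w) = 9 + v + w
A = -25 (A = -2 + ((-42 - 10) + (9 - 4 + 4*6)) = -2 + (-52 + (9 - 4 + 24)) = -2 + (-52 + 29) = -2 - 23 = -25)
A² = (-25)² = 625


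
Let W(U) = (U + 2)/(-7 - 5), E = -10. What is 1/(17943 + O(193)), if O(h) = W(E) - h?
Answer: 3/53252 ≈ 5.6336e-5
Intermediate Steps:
W(U) = -⅙ - U/12 (W(U) = (2 + U)/(-12) = (2 + U)*(-1/12) = -⅙ - U/12)
O(h) = ⅔ - h (O(h) = (-⅙ - 1/12*(-10)) - h = (-⅙ + ⅚) - h = ⅔ - h)
1/(17943 + O(193)) = 1/(17943 + (⅔ - 1*193)) = 1/(17943 + (⅔ - 193)) = 1/(17943 - 577/3) = 1/(53252/3) = 3/53252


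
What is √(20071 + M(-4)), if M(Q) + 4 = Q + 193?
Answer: 4*√1266 ≈ 142.32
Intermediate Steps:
M(Q) = 189 + Q (M(Q) = -4 + (Q + 193) = -4 + (193 + Q) = 189 + Q)
√(20071 + M(-4)) = √(20071 + (189 - 4)) = √(20071 + 185) = √20256 = 4*√1266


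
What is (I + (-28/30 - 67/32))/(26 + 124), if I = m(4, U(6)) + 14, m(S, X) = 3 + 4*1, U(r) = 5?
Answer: 8627/72000 ≈ 0.11982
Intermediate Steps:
m(S, X) = 7 (m(S, X) = 3 + 4 = 7)
I = 21 (I = 7 + 14 = 21)
(I + (-28/30 - 67/32))/(26 + 124) = (21 + (-28/30 - 67/32))/(26 + 124) = (21 + (-28*1/30 - 67*1/32))/150 = (21 + (-14/15 - 67/32))*(1/150) = (21 - 1453/480)*(1/150) = (8627/480)*(1/150) = 8627/72000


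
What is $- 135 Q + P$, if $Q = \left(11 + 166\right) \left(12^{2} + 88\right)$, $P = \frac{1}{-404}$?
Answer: $- \frac{2239630561}{404} \approx -5.5436 \cdot 10^{6}$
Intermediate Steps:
$P = - \frac{1}{404} \approx -0.0024752$
$Q = 41064$ ($Q = 177 \left(144 + 88\right) = 177 \cdot 232 = 41064$)
$- 135 Q + P = \left(-135\right) 41064 - \frac{1}{404} = -5543640 - \frac{1}{404} = - \frac{2239630561}{404}$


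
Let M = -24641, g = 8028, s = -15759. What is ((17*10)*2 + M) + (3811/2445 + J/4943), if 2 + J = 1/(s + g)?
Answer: -756798370241219/31144681395 ≈ -24299.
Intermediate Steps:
J = -15463/7731 (J = -2 + 1/(-15759 + 8028) = -2 + 1/(-7731) = -2 - 1/7731 = -15463/7731 ≈ -2.0001)
((17*10)*2 + M) + (3811/2445 + J/4943) = ((17*10)*2 - 24641) + (3811/2445 - 15463/7731/4943) = (170*2 - 24641) + (3811*(1/2445) - 15463/7731*1/4943) = (340 - 24641) + (3811/2445 - 15463/38214333) = -24301 + 48532338676/31144681395 = -756798370241219/31144681395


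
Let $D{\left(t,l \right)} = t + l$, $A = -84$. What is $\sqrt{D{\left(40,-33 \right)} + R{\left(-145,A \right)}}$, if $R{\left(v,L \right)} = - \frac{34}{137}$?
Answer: $\frac{5 \sqrt{5069}}{137} \approx 2.5984$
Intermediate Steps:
$D{\left(t,l \right)} = l + t$
$R{\left(v,L \right)} = - \frac{34}{137}$ ($R{\left(v,L \right)} = \left(-34\right) \frac{1}{137} = - \frac{34}{137}$)
$\sqrt{D{\left(40,-33 \right)} + R{\left(-145,A \right)}} = \sqrt{\left(-33 + 40\right) - \frac{34}{137}} = \sqrt{7 - \frac{34}{137}} = \sqrt{\frac{925}{137}} = \frac{5 \sqrt{5069}}{137}$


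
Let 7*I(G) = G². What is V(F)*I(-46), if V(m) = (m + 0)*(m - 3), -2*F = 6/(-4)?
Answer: -14283/28 ≈ -510.11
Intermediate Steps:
I(G) = G²/7
F = ¾ (F = -3/(-4) = -3*(-1)/4 = -½*(-3/2) = ¾ ≈ 0.75000)
V(m) = m*(-3 + m)
V(F)*I(-46) = (3*(-3 + ¾)/4)*((⅐)*(-46)²) = ((¾)*(-9/4))*((⅐)*2116) = -27/16*2116/7 = -14283/28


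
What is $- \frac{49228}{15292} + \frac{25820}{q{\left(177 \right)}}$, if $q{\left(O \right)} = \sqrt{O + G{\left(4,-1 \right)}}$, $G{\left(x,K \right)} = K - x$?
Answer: $- \frac{12307}{3823} + \frac{12910 \sqrt{43}}{43} \approx 1965.5$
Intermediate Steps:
$q{\left(O \right)} = \sqrt{-5 + O}$ ($q{\left(O \right)} = \sqrt{O - 5} = \sqrt{-5 + O}$)
$- \frac{49228}{15292} + \frac{25820}{q{\left(177 \right)}} = - \frac{49228}{15292} + \frac{25820}{\sqrt{-5 + 177}} = \left(-49228\right) \frac{1}{15292} + \frac{25820}{\sqrt{172}} = - \frac{12307}{3823} + \frac{25820}{2 \sqrt{43}} = - \frac{12307}{3823} + 25820 \frac{\sqrt{43}}{86} = - \frac{12307}{3823} + \frac{12910 \sqrt{43}}{43}$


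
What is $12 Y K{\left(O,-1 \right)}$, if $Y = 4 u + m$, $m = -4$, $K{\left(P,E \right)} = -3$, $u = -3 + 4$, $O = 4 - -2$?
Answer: $0$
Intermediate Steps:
$O = 6$ ($O = 4 + 2 = 6$)
$u = 1$
$Y = 0$ ($Y = 4 \cdot 1 - 4 = 4 - 4 = 0$)
$12 Y K{\left(O,-1 \right)} = 12 \cdot 0 \left(-3\right) = 0 \left(-3\right) = 0$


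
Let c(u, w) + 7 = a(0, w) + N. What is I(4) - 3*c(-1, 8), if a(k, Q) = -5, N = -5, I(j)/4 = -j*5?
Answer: -29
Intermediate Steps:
I(j) = -20*j (I(j) = 4*(-j*5) = 4*(-5*j) = -20*j)
c(u, w) = -17 (c(u, w) = -7 + (-5 - 5) = -7 - 10 = -17)
I(4) - 3*c(-1, 8) = -20*4 - 3*(-17) = -80 + 51 = -29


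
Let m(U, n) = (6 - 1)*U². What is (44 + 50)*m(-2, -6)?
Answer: 1880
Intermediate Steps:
m(U, n) = 5*U²
(44 + 50)*m(-2, -6) = (44 + 50)*(5*(-2)²) = 94*(5*4) = 94*20 = 1880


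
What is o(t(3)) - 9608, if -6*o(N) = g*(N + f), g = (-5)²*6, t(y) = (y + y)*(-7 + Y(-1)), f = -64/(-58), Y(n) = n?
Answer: -244632/29 ≈ -8435.6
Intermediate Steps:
f = 32/29 (f = -64*(-1/58) = 32/29 ≈ 1.1034)
t(y) = -16*y (t(y) = (y + y)*(-7 - 1) = (2*y)*(-8) = -16*y)
g = 150 (g = 25*6 = 150)
o(N) = -800/29 - 25*N (o(N) = -25*(N + 32/29) = -25*(32/29 + N) = -(4800/29 + 150*N)/6 = -800/29 - 25*N)
o(t(3)) - 9608 = (-800/29 - (-400)*3) - 9608 = (-800/29 - 25*(-48)) - 9608 = (-800/29 + 1200) - 9608 = 34000/29 - 9608 = -244632/29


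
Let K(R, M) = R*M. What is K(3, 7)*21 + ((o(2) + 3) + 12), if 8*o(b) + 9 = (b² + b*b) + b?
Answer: 3649/8 ≈ 456.13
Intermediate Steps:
o(b) = -9/8 + b²/4 + b/8 (o(b) = -9/8 + ((b² + b*b) + b)/8 = -9/8 + ((b² + b²) + b)/8 = -9/8 + (2*b² + b)/8 = -9/8 + (b + 2*b²)/8 = -9/8 + (b²/4 + b/8) = -9/8 + b²/4 + b/8)
K(R, M) = M*R
K(3, 7)*21 + ((o(2) + 3) + 12) = (7*3)*21 + (((-9/8 + (¼)*2² + (⅛)*2) + 3) + 12) = 21*21 + (((-9/8 + (¼)*4 + ¼) + 3) + 12) = 441 + (((-9/8 + 1 + ¼) + 3) + 12) = 441 + ((⅛ + 3) + 12) = 441 + (25/8 + 12) = 441 + 121/8 = 3649/8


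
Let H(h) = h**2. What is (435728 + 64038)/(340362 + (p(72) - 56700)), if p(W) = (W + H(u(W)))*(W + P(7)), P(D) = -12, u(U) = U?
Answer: 249883/299511 ≈ 0.83430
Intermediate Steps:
p(W) = (-12 + W)*(W + W**2) (p(W) = (W + W**2)*(W - 12) = (W + W**2)*(-12 + W) = (-12 + W)*(W + W**2))
(435728 + 64038)/(340362 + (p(72) - 56700)) = (435728 + 64038)/(340362 + (72*(-12 + 72**2 - 11*72) - 56700)) = 499766/(340362 + (72*(-12 + 5184 - 792) - 56700)) = 499766/(340362 + (72*4380 - 56700)) = 499766/(340362 + (315360 - 56700)) = 499766/(340362 + 258660) = 499766/599022 = 499766*(1/599022) = 249883/299511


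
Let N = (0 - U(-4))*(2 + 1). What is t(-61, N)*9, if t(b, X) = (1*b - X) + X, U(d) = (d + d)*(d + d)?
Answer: -549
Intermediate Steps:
U(d) = 4*d² (U(d) = (2*d)*(2*d) = 4*d²)
N = -192 (N = (0 - 4*(-4)²)*(2 + 1) = (0 - 4*16)*3 = (0 - 1*64)*3 = (0 - 64)*3 = -64*3 = -192)
t(b, X) = b (t(b, X) = (b - X) + X = b)
t(-61, N)*9 = -61*9 = -549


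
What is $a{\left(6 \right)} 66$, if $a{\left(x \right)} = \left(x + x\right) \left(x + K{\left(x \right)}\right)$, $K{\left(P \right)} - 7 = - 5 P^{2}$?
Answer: $-132264$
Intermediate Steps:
$K{\left(P \right)} = 7 - 5 P^{2}$
$a{\left(x \right)} = 2 x \left(7 + x - 5 x^{2}\right)$ ($a{\left(x \right)} = \left(x + x\right) \left(x - \left(-7 + 5 x^{2}\right)\right) = 2 x \left(7 + x - 5 x^{2}\right)$)
$a{\left(6 \right)} 66 = 2 \cdot 6 \left(7 + 6 - 5 \cdot 6^{2}\right) 66 = 2 \cdot 6 \left(7 + 6 - 180\right) 66 = 2 \cdot 6 \left(-167\right) 66 = \left(-2004\right) 66 = -132264$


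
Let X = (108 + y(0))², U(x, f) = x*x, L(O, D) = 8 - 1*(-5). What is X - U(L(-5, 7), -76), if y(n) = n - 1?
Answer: 11280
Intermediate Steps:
L(O, D) = 13 (L(O, D) = 8 + 5 = 13)
y(n) = -1 + n
U(x, f) = x²
X = 11449 (X = (108 + (-1 + 0))² = (108 - 1)² = 107² = 11449)
X - U(L(-5, 7), -76) = 11449 - 1*13² = 11449 - 1*169 = 11449 - 169 = 11280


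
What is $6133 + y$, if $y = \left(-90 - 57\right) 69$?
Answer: $-4010$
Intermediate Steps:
$y = -10143$ ($y = \left(-147\right) 69 = -10143$)
$6133 + y = 6133 - 10143 = -4010$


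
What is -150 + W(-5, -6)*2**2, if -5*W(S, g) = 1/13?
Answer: -9754/65 ≈ -150.06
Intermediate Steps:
W(S, g) = -1/65 (W(S, g) = -1/5/13 = -1/5*1/13 = -1/65)
-150 + W(-5, -6)*2**2 = -150 - 1/65*2**2 = -150 - 1/65*4 = -150 - 4/65 = -9754/65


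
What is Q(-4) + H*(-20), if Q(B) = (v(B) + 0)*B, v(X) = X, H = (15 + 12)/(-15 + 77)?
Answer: 226/31 ≈ 7.2903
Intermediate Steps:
H = 27/62 ≈ 0.43548
Q(B) = B² (Q(B) = (B + 0)*B = B*B = B²)
Q(-4) + H*(-20) = (-4)² + (27/62)*(-20) = 16 - 270/31 = 226/31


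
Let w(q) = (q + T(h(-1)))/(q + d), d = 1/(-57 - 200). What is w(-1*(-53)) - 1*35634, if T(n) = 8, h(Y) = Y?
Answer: -485319403/13620 ≈ -35633.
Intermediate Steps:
d = -1/257 (d = 1/(-257) = -1/257 ≈ -0.0038911)
w(q) = (8 + q)/(-1/257 + q) (w(q) = (q + 8)/(q - 1/257) = (8 + q)/(-1/257 + q))
w(-1*(-53)) - 1*35634 = 257*(8 - 1*(-53))/(-1 + 257*(-1*(-53))) - 1*35634 = 257*(8 + 53)/(-1 + 257*53) - 35634 = 257*61/(-1 + 13621) - 35634 = 257*61/13620 - 35634 = 257*(1/13620)*61 - 35634 = 15677/13620 - 35634 = -485319403/13620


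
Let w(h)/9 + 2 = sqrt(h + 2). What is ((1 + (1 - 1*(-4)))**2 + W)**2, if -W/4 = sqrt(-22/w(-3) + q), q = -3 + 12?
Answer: 16*(135 - sqrt(5)*sqrt(449 + 22*I))**2/225 ≈ 545.65 - 14.458*I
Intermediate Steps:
w(h) = -18 + 9*sqrt(2 + h) (w(h) = -18 + 9*sqrt(h + 2) = -18 + 9*sqrt(2 + h))
q = 9
W = -4*sqrt(9 - 22*(-18 - 9*I)/405) (W = -4*sqrt(-22/(-18 + 9*sqrt(2 - 3)) + 9) = -4*sqrt(-22/(-18 + 9*sqrt(-1)) + 9) = -4*sqrt(-22*(-18 - 9*I)/405 + 9) = -4*sqrt(9 - 22*(-18 - 9*I)/405) ≈ -12.639 - 0.30945*I)
((1 + (1 - 1*(-4)))**2 + W)**2 = ((1 + (1 - 1*(-4)))**2 - 4*sqrt(2245 + 110*I)/15)**2 = ((1 + (1 + 4))**2 - 4*sqrt(2245 + 110*I)/15)**2 = ((1 + 5)**2 - 4*sqrt(2245 + 110*I)/15)**2 = (6**2 - 4*sqrt(2245 + 110*I)/15)**2 = (36 - 4*sqrt(2245 + 110*I)/15)**2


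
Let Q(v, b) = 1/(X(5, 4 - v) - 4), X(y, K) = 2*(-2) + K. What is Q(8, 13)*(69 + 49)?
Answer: -59/6 ≈ -9.8333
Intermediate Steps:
X(y, K) = -4 + K
Q(v, b) = 1/(-4 - v) (Q(v, b) = 1/((-4 + (4 - v)) - 4) = 1/(-v - 4) = 1/(-4 - v))
Q(8, 13)*(69 + 49) = (-1/(4 + 8))*(69 + 49) = -1/12*118 = -59/6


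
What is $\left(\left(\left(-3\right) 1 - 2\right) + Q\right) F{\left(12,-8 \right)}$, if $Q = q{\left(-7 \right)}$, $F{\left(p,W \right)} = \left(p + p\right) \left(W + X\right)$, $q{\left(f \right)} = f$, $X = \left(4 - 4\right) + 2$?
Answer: $1728$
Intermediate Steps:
$X = 2$ ($X = 0 + 2 = 2$)
$F{\left(p,W \right)} = 2 p \left(2 + W\right)$ ($F{\left(p,W \right)} = \left(p + p\right) \left(W + 2\right) = 2 p \left(2 + W\right)$)
$Q = -7$
$\left(\left(\left(-3\right) 1 - 2\right) + Q\right) F{\left(12,-8 \right)} = \left(\left(\left(-3\right) 1 - 2\right) - 7\right) 2 \cdot 12 \left(2 - 8\right) = \left(\left(-3 - 2\right) - 7\right) 2 \cdot 12 \left(-6\right) = \left(-5 - 7\right) \left(-144\right) = \left(-12\right) \left(-144\right) = 1728$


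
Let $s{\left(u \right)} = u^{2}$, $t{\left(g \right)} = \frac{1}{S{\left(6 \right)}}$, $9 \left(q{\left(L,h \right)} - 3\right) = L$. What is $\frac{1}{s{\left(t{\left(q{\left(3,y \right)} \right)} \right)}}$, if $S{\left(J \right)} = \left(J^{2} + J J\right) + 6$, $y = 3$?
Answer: $6084$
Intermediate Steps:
$q{\left(L,h \right)} = 3 + \frac{L}{9}$
$S{\left(J \right)} = 6 + 2 J^{2}$ ($S{\left(J \right)} = \left(J^{2} + J^{2}\right) + 6 = 2 J^{2} + 6 = 6 + 2 J^{2}$)
$t{\left(g \right)} = \frac{1}{78}$ ($t{\left(g \right)} = \frac{1}{6 + 2 \cdot 6^{2}} = \frac{1}{6 + 2 \cdot 36} = \frac{1}{6 + 72} = \frac{1}{78}$)
$\frac{1}{s{\left(t{\left(q{\left(3,y \right)} \right)} \right)}} = \frac{1}{\left(\frac{1}{78}\right)^{2}} = \frac{1}{\frac{1}{6084}} = 6084$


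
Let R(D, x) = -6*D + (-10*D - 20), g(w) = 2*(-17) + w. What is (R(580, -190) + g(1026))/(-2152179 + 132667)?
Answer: 2077/504878 ≈ 0.0041139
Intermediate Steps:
g(w) = -34 + w
R(D, x) = -20 - 16*D (R(D, x) = -6*D + (-20 - 10*D) = -20 - 16*D)
(R(580, -190) + g(1026))/(-2152179 + 132667) = ((-20 - 16*580) + (-34 + 1026))/(-2152179 + 132667) = ((-20 - 9280) + 992)/(-2019512) = (-9300 + 992)*(-1/2019512) = -8308*(-1/2019512) = 2077/504878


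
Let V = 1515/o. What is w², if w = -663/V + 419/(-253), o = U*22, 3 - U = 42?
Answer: 2281185622774081/16323895225 ≈ 1.3975e+5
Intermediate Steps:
U = -39 (U = 3 - 1*42 = 3 - 42 = -39)
o = -858 (o = -39*22 = -858)
V = -505/286 (V = 1515/(-858) = 1515*(-1/858) = -505/286 ≈ -1.7657)
w = 47761759/127765 (w = -663/(-505/286) + 419/(-253) = -663*(-286/505) + 419*(-1/253) = 189618/505 - 419/253 = 47761759/127765 ≈ 373.83)
w² = (47761759/127765)² = 2281185622774081/16323895225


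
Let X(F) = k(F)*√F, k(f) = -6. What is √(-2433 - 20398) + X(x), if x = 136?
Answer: -12*√34 + 17*I*√79 ≈ -69.971 + 151.1*I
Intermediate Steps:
X(F) = -6*√F
√(-2433 - 20398) + X(x) = √(-2433 - 20398) - 12*√34 = √(-22831) - 12*√34 = 17*I*√79 - 12*√34 = -12*√34 + 17*I*√79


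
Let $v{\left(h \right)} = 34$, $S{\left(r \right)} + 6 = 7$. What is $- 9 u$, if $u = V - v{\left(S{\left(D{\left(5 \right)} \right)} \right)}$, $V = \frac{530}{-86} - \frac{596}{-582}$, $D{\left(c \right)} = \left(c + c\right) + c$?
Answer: $\frac{1469229}{4171} \approx 352.25$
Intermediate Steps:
$D{\left(c \right)} = 3 c$ ($D{\left(c \right)} = 2 c + c = 3 c$)
$S{\left(r \right)} = 1$ ($S{\left(r \right)} = -6 + 7 = 1$)
$V = - \frac{64301}{12513}$ ($V = 530 \left(- \frac{1}{86}\right) - - \frac{298}{291} = - \frac{265}{43} + \frac{298}{291} = - \frac{64301}{12513} \approx -5.1387$)
$u = - \frac{489743}{12513}$ ($u = - \frac{64301}{12513} - 34 = - \frac{489743}{12513} \approx -39.139$)
$- 9 u = \left(-9\right) \left(- \frac{489743}{12513}\right) = \frac{1469229}{4171}$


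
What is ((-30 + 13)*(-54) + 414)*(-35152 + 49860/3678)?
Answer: -28691101512/613 ≈ -4.6804e+7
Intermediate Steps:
((-30 + 13)*(-54) + 414)*(-35152 + 49860/3678) = (-17*(-54) + 414)*(-35152 + 49860*(1/3678)) = (918 + 414)*(-35152 + 8310/613) = 1332*(-21539866/613) = -28691101512/613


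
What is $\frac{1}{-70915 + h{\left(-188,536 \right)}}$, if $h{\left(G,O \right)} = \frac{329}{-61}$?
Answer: $- \frac{61}{4326144} \approx -1.41 \cdot 10^{-5}$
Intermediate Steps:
$h{\left(G,O \right)} = - \frac{329}{61}$ ($h{\left(G,O \right)} = 329 \left(- \frac{1}{61}\right) = - \frac{329}{61}$)
$\frac{1}{-70915 + h{\left(-188,536 \right)}} = \frac{1}{-70915 - \frac{329}{61}} = \frac{1}{- \frac{4326144}{61}} = - \frac{61}{4326144}$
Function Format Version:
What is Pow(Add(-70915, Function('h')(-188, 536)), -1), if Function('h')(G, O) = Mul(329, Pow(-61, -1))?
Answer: Rational(-61, 4326144) ≈ -1.4100e-5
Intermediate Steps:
Function('h')(G, O) = Rational(-329, 61) (Function('h')(G, O) = Mul(329, Rational(-1, 61)) = Rational(-329, 61))
Pow(Add(-70915, Function('h')(-188, 536)), -1) = Pow(Add(-70915, Rational(-329, 61)), -1) = Pow(Rational(-4326144, 61), -1) = Rational(-61, 4326144)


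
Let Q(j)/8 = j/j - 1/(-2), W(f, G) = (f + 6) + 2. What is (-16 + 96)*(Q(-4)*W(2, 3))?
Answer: 9600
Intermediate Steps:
W(f, G) = 8 + f (W(f, G) = (6 + f) + 2 = 8 + f)
Q(j) = 12 (Q(j) = 8*(j/j - 1/(-2)) = 8*(1 - 1*(-1/2)) = 8*(1 + 1/2) = 8*(3/2) = 12)
(-16 + 96)*(Q(-4)*W(2, 3)) = (-16 + 96)*(12*(8 + 2)) = 80*(12*10) = 80*120 = 9600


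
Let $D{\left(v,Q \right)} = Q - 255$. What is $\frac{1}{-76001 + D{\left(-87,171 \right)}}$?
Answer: $- \frac{1}{76085} \approx -1.3143 \cdot 10^{-5}$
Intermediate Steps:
$D{\left(v,Q \right)} = -255 + Q$
$\frac{1}{-76001 + D{\left(-87,171 \right)}} = \frac{1}{-76001 + \left(-255 + 171\right)} = \frac{1}{-76001 - 84} = \frac{1}{-76085} = - \frac{1}{76085}$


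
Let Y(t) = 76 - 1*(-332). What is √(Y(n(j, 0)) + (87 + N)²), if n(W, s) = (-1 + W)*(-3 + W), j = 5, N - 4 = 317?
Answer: 2*√41718 ≈ 408.50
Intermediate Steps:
N = 321 (N = 4 + 317 = 321)
Y(t) = 408 (Y(t) = 76 + 332 = 408)
√(Y(n(j, 0)) + (87 + N)²) = √(408 + (87 + 321)²) = √(408 + 408²) = √(408 + 166464) = √166872 = 2*√41718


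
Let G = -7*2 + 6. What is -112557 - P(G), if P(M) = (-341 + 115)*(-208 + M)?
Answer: -161373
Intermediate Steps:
G = -8 (G = -14 + 6 = -8)
P(M) = 47008 - 226*M (P(M) = -226*(-208 + M) = 47008 - 226*M)
-112557 - P(G) = -112557 - (47008 - 226*(-8)) = -112557 - (47008 + 1808) = -112557 - 1*48816 = -112557 - 48816 = -161373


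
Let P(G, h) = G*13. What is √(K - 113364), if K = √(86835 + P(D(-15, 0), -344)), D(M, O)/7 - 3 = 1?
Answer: √(-113364 + √87199) ≈ 336.26*I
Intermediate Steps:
D(M, O) = 28 (D(M, O) = 21 + 7*1 = 21 + 7 = 28)
P(G, h) = 13*G
K = √87199 (K = √(86835 + 13*28) = √(86835 + 364) = √87199 ≈ 295.29)
√(K - 113364) = √(√87199 - 113364) = √(-113364 + √87199)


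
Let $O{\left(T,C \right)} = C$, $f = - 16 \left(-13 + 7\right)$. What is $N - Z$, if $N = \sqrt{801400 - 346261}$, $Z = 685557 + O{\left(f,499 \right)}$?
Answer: $-686056 + 9 \sqrt{5619} \approx -6.8538 \cdot 10^{5}$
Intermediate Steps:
$f = 96$ ($f = \left(-16\right) \left(-6\right) = 96$)
$Z = 686056$ ($Z = 685557 + 499 = 686056$)
$N = 9 \sqrt{5619}$ ($N = \sqrt{455139} = 9 \sqrt{5619} \approx 674.64$)
$N - Z = 9 \sqrt{5619} - 686056 = -686056 + 9 \sqrt{5619}$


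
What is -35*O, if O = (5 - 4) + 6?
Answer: -245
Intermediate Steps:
O = 7 (O = 1 + 6 = 7)
-35*O = -35*7 = -245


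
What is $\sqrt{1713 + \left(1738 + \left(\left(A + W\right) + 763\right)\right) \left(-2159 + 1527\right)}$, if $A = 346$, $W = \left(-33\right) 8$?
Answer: $i \sqrt{1630743} \approx 1277.0 i$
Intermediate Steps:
$W = -264$
$\sqrt{1713 + \left(1738 + \left(\left(A + W\right) + 763\right)\right) \left(-2159 + 1527\right)} = \sqrt{1713 + \left(1738 + \left(\left(346 - 264\right) + 763\right)\right) \left(-2159 + 1527\right)} = \sqrt{1713 + \left(1738 + \left(82 + 763\right)\right) \left(-632\right)} = \sqrt{1713 + \left(1738 + 845\right) \left(-632\right)} = \sqrt{1713 + 2583 \left(-632\right)} = \sqrt{1713 - 1632456} = \sqrt{-1630743} = i \sqrt{1630743}$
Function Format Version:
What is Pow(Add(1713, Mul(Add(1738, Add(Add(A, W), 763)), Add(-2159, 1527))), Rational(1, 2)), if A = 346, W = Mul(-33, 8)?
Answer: Mul(I, Pow(1630743, Rational(1, 2))) ≈ Mul(1277.0, I)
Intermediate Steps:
W = -264
Pow(Add(1713, Mul(Add(1738, Add(Add(A, W), 763)), Add(-2159, 1527))), Rational(1, 2)) = Pow(Add(1713, Mul(Add(1738, Add(Add(346, -264), 763)), Add(-2159, 1527))), Rational(1, 2)) = Pow(Add(1713, Mul(Add(1738, Add(82, 763)), -632)), Rational(1, 2)) = Pow(Add(1713, Mul(Add(1738, 845), -632)), Rational(1, 2)) = Pow(Add(1713, Mul(2583, -632)), Rational(1, 2)) = Pow(Add(1713, -1632456), Rational(1, 2)) = Pow(-1630743, Rational(1, 2)) = Mul(I, Pow(1630743, Rational(1, 2)))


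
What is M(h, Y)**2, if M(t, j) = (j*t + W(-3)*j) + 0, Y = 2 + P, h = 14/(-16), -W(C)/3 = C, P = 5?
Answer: 207025/64 ≈ 3234.8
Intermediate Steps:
W(C) = -3*C
h = -7/8 (h = 14*(-1/16) = -7/8 ≈ -0.87500)
Y = 7 (Y = 2 + 5 = 7)
M(t, j) = 9*j + j*t (M(t, j) = (j*t + (-3*(-3))*j) + 0 = (j*t + 9*j) + 0 = (9*j + j*t) + 0 = 9*j + j*t)
M(h, Y)**2 = (7*(9 - 7/8))**2 = (7*(65/8))**2 = (455/8)**2 = 207025/64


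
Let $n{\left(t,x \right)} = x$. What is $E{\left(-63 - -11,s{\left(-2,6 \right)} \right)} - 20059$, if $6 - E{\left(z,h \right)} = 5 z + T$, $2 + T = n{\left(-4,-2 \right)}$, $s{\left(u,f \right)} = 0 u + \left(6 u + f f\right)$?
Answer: $-19789$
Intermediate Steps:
$s{\left(u,f \right)} = f^{2} + 6 u$ ($s{\left(u,f \right)} = 0 + \left(6 u + f^{2}\right) = 0 + \left(f^{2} + 6 u\right) = f^{2} + 6 u$)
$T = -4$ ($T = -2 - 2 = -4$)
$E{\left(z,h \right)} = 10 - 5 z$ ($E{\left(z,h \right)} = 6 - \left(5 z - 4\right) = 6 - \left(-4 + 5 z\right) = 10 - 5 z$)
$E{\left(-63 - -11,s{\left(-2,6 \right)} \right)} - 20059 = \left(10 - 5 \left(-63 - -11\right)\right) - 20059 = \left(10 - 5 \left(-63 + 11\right)\right) - 20059 = \left(10 - -260\right) - 20059 = \left(10 + 260\right) - 20059 = 270 - 20059 = -19789$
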